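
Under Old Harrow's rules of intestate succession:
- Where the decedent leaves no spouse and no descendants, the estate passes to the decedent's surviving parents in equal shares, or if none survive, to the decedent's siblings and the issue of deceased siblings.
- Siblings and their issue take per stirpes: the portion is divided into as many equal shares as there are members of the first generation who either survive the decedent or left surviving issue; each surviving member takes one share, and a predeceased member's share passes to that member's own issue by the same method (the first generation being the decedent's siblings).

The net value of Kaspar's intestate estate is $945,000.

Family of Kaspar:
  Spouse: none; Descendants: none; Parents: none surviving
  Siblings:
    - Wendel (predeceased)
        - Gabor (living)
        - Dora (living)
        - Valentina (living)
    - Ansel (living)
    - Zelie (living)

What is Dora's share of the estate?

The entire $945,000 passes to the siblings and their issue.
That amount ($945,000) is divided into 3 shares of $315,000: Ansel and Zelie each take $315,000; Wendel's $315,000 share passes to Wendel's issue.
Wendel's share ($315,000) is divided into 3 shares of $105,000: Gabor, Dora, and Valentina each take $105,000.

Dora receives $105,000.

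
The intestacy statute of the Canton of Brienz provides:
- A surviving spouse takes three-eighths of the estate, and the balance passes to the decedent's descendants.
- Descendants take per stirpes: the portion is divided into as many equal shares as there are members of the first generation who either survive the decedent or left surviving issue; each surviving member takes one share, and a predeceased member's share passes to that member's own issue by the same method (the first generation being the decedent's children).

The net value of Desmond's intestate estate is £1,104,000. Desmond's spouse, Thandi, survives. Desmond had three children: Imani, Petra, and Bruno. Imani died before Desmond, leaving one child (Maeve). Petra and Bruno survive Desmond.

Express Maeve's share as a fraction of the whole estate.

Thandi takes three-eighths of £1,104,000 = £414,000. The remaining £690,000 passes to the descendants.
The descendants' portion (£690,000) is divided into 3 shares of £230,000: Petra and Bruno each take £230,000; Imani's £230,000 share passes to Imani's issue.
Imani's share (£230,000) passes entirely to Maeve.

Maeve receives 5/24 of the estate.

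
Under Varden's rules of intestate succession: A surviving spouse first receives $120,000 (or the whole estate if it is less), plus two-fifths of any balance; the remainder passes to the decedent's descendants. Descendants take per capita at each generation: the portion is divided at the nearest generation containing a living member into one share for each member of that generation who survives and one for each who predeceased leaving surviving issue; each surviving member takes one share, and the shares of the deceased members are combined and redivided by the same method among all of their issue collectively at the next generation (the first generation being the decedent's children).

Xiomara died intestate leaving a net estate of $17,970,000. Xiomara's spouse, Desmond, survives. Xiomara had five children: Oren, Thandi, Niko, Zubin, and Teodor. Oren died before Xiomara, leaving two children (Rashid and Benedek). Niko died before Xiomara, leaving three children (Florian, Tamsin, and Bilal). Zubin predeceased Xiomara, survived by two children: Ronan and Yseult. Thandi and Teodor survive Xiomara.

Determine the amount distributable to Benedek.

Benedek receives $918,000.

Desmond first takes $120,000, leaving a balance of $17,850,000. Desmond then takes two-fifths of the balance ($7,140,000), for a total of $7,260,000. The remaining $10,710,000 passes to the descendants.
The descendants' portion ($10,710,000) is divided at the children's generation into 5 shares of $2,142,000. Thandi and Teodor each take $2,142,000. The 3 shares of the deceased (Oren, Niko, and Zubin) are combined into a pool of $6,426,000.
That pool ($6,426,000) is divided at the grandchildren's generation equally among Rashid, Benedek, Florian, Tamsin, Bilal, Ronan, and Yseult: $918,000 each.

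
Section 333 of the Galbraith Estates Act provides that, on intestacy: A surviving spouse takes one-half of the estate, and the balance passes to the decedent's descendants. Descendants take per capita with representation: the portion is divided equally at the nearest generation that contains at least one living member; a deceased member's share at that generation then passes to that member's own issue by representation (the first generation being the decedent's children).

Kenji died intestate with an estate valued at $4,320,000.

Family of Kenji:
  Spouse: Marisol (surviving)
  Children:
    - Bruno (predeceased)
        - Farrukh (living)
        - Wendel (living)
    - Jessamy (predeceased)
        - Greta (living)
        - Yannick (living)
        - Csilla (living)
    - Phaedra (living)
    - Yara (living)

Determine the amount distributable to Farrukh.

Farrukh receives $270,000.

Marisol takes one-half of $4,320,000 = $2,160,000. The remaining $2,160,000 passes to the descendants.
The descendants' portion ($2,160,000) is divided into 4 shares of $540,000: Phaedra and Yara each take $540,000; Bruno's $540,000 share passes to Bruno's issue; Jessamy's $540,000 share passes to Jessamy's issue.
Bruno's share ($540,000) is divided into 2 shares of $270,000: Farrukh and Wendel each take $270,000.
Jessamy's share ($540,000) is divided into 3 shares of $180,000: Greta, Yannick, and Csilla each take $180,000.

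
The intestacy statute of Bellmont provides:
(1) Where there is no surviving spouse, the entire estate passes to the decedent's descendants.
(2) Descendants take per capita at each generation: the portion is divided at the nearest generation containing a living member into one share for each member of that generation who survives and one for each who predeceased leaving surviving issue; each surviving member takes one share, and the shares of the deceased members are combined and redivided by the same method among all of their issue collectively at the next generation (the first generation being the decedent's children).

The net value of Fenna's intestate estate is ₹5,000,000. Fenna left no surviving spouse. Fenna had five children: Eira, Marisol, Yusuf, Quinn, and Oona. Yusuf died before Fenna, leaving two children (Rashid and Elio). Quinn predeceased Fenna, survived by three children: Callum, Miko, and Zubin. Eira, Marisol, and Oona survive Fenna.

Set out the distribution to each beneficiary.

Eira: ₹1,000,000; Marisol: ₹1,000,000; Rashid: ₹400,000; Elio: ₹400,000; Callum: ₹400,000; Miko: ₹400,000; Zubin: ₹400,000; Oona: ₹1,000,000

The entire ₹5,000,000 passes to the descendants.
That amount (₹5,000,000) is divided at the children's generation into 5 shares of ₹1,000,000. Eira, Marisol, and Oona each take ₹1,000,000. The 2 shares of the deceased (Yusuf and Quinn) are combined into a pool of ₹2,000,000.
That pool (₹2,000,000) is divided at the grandchildren's generation equally among Rashid, Elio, Callum, Miko, and Zubin: ₹400,000 each.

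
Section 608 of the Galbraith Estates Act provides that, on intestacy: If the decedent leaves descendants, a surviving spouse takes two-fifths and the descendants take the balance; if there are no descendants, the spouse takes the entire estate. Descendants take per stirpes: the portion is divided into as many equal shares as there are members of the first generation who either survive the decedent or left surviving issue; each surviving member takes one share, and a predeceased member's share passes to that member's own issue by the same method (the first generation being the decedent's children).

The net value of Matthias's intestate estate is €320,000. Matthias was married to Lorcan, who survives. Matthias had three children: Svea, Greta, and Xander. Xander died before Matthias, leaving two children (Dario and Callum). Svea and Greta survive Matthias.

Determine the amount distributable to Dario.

Lorcan takes two-fifths of €320,000 = €128,000. The remaining €192,000 passes to the descendants.
The descendants' portion (€192,000) is divided into 3 shares of €64,000: Svea and Greta each take €64,000; Xander's €64,000 share passes to Xander's issue.
Xander's share (€64,000) is divided into 2 shares of €32,000: Dario and Callum each take €32,000.

Dario receives €32,000.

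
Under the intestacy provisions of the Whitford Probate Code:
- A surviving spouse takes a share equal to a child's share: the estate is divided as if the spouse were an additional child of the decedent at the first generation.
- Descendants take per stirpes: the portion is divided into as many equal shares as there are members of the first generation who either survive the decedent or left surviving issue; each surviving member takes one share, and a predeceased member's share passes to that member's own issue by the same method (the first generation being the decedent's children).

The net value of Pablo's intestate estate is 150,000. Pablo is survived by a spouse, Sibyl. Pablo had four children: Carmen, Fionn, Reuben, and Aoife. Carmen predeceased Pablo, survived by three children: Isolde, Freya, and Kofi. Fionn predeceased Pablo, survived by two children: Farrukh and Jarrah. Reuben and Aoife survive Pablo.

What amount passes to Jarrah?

Jarrah receives 15,000.

The spouse counts as an additional share at the children's level, so there are 5 primary shares of 30,000. Sibyl takes one such share (30,000).
The children's combined portion (120,000) is divided into 4 shares of 30,000: Reuben and Aoife each take 30,000; Carmen's 30,000 share passes to Carmen's issue; Fionn's 30,000 share passes to Fionn's issue.
Carmen's share (30,000) is divided into 3 shares of 10,000: Isolde, Freya, and Kofi each take 10,000.
Fionn's share (30,000) is divided into 2 shares of 15,000: Farrukh and Jarrah each take 15,000.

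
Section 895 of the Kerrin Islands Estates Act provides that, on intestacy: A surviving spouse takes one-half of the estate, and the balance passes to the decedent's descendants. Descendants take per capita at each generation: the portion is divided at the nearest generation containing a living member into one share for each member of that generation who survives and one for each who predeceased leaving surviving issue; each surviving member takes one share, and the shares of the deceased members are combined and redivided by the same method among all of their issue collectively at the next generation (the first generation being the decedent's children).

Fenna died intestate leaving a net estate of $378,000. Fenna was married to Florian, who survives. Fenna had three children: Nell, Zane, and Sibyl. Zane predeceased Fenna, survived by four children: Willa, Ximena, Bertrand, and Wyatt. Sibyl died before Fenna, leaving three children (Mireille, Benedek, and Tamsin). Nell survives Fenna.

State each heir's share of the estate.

Florian: $189,000; Nell: $63,000; Willa: $18,000; Ximena: $18,000; Bertrand: $18,000; Wyatt: $18,000; Mireille: $18,000; Benedek: $18,000; Tamsin: $18,000

Florian takes one-half of $378,000 = $189,000. The remaining $189,000 passes to the descendants.
The descendants' portion ($189,000) is divided at the children's generation into 3 shares of $63,000. Nell takes $63,000. The 2 shares of the deceased (Zane and Sibyl) are combined into a pool of $126,000.
That pool ($126,000) is divided at the grandchildren's generation equally among Willa, Ximena, Bertrand, Wyatt, Mireille, Benedek, and Tamsin: $18,000 each.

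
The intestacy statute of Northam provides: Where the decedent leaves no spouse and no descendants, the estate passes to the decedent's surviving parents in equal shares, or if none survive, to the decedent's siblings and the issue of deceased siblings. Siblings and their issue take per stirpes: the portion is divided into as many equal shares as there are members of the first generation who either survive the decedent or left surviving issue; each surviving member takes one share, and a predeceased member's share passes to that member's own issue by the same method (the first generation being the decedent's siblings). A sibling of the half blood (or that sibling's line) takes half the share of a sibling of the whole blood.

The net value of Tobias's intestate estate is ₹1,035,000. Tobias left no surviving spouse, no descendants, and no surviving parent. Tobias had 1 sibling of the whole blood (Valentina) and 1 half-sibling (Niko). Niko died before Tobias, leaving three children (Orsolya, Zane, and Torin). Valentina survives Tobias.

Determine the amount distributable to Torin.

Torin receives ₹115,000.

The entire ₹1,035,000 passes to the siblings and their issue.
Counting each half-blood sibling's line as half a unit, there are 3/2 units in ₹1,035,000, so one unit is ₹690,000. Whole-blood lines (Valentina) take ₹690,000 each; half-blood lines (Niko) take ₹345,000 each.
Niko's share (₹345,000) is divided into 3 shares of ₹115,000: Orsolya, Zane, and Torin each take ₹115,000.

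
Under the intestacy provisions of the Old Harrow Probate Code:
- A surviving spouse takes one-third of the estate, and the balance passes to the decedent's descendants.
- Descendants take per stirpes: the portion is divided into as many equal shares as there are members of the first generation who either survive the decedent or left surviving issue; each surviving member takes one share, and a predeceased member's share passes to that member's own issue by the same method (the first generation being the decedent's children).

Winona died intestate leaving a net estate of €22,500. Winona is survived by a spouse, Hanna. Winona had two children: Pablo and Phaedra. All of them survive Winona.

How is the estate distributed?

Hanna takes one-third of €22,500 = €7,500. The remaining €15,000 passes to the descendants.
The descendants' portion (€15,000) is divided into 2 shares of €7,500: Pablo and Phaedra each take €7,500.

Hanna: €7,500; Pablo: €7,500; Phaedra: €7,500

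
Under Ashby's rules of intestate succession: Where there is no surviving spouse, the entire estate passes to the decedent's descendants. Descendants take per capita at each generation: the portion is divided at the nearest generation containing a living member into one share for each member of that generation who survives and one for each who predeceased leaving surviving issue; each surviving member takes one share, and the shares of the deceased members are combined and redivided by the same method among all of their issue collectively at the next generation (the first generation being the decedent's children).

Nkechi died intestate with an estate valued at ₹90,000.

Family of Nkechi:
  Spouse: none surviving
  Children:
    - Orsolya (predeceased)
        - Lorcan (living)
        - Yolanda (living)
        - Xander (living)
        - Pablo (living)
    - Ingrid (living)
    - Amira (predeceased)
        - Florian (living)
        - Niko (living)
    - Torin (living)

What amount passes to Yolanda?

The entire ₹90,000 passes to the descendants.
That amount (₹90,000) is divided at the children's generation into 4 shares of ₹22,500. Ingrid and Torin each take ₹22,500. The 2 shares of the deceased (Orsolya and Amira) are combined into a pool of ₹45,000.
That pool (₹45,000) is divided at the grandchildren's generation equally among Lorcan, Yolanda, Xander, Pablo, Florian, and Niko: ₹7,500 each.

Yolanda receives ₹7,500.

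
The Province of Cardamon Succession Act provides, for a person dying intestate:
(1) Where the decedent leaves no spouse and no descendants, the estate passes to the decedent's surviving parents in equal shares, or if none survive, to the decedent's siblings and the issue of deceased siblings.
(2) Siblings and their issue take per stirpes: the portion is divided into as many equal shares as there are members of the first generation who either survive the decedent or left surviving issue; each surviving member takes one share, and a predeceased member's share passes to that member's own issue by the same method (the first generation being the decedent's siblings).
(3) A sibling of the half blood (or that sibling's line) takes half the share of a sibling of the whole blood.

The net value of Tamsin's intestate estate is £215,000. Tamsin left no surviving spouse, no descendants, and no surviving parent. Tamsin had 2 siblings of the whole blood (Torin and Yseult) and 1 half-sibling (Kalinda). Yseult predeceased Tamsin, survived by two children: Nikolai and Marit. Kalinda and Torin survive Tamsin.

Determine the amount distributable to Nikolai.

The entire £215,000 passes to the siblings and their issue.
Counting each half-blood sibling's line as half a unit, there are 5/2 units in £215,000, so one unit is £86,000. Whole-blood lines (Torin and Yseult) take £86,000 each; half-blood lines (Kalinda) take £43,000 each.
Yseult's share (£86,000) is divided into 2 shares of £43,000: Nikolai and Marit each take £43,000.

Nikolai receives £43,000.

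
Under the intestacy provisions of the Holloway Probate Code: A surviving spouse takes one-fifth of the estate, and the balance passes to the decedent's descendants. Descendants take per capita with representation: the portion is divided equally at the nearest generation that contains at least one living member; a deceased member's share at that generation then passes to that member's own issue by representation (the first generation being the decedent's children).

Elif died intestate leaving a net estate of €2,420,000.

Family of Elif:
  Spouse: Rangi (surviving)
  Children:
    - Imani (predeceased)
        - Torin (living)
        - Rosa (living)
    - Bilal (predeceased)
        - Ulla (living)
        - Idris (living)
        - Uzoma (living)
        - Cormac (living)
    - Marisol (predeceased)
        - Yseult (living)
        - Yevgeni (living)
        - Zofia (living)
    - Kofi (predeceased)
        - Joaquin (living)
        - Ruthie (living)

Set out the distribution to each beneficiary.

Rangi: €484,000; Torin: €176,000; Rosa: €176,000; Ulla: €176,000; Idris: €176,000; Uzoma: €176,000; Cormac: €176,000; Yseult: €176,000; Yevgeni: €176,000; Zofia: €176,000; Joaquin: €176,000; Ruthie: €176,000

Rangi takes one-fifth of €2,420,000 = €484,000. The remaining €1,936,000 passes to the descendants.
No child survives, so the initial division is made at the grandchildren's generation.
The descendants' portion (€1,936,000) is divided into 11 shares of €176,000: Torin, Rosa, Ulla, Idris, Uzoma, Cormac, Yseult, Yevgeni, Zofia, Joaquin, and Ruthie each take €176,000.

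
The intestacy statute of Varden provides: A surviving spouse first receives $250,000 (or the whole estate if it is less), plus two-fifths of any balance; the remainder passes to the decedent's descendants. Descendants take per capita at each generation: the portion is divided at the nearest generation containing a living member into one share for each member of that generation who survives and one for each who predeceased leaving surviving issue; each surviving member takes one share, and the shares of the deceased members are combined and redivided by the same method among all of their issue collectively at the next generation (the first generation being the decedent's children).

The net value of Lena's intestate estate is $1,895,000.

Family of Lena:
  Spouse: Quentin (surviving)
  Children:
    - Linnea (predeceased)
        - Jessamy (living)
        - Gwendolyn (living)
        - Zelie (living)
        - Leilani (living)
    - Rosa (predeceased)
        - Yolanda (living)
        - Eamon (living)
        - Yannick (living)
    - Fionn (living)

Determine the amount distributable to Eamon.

Eamon receives $94,000.

Quentin first takes $250,000, leaving a balance of $1,645,000. Quentin then takes two-fifths of the balance ($658,000), for a total of $908,000. The remaining $987,000 passes to the descendants.
The descendants' portion ($987,000) is divided at the children's generation into 3 shares of $329,000. Fionn takes $329,000. The 2 shares of the deceased (Linnea and Rosa) are combined into a pool of $658,000.
That pool ($658,000) is divided at the grandchildren's generation equally among Jessamy, Gwendolyn, Zelie, Leilani, Yolanda, Eamon, and Yannick: $94,000 each.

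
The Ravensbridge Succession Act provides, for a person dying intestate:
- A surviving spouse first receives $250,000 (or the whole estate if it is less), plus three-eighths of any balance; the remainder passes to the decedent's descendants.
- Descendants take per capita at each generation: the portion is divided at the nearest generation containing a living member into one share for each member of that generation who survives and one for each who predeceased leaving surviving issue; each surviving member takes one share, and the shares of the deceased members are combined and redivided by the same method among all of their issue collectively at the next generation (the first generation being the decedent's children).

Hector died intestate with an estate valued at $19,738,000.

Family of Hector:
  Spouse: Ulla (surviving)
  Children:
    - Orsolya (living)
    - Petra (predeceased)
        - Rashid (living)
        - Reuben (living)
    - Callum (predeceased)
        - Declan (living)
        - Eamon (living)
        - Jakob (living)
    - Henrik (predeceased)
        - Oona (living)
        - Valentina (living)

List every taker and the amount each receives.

Ulla: $7,558,000; Orsolya: $3,045,000; Rashid: $1,305,000; Reuben: $1,305,000; Declan: $1,305,000; Eamon: $1,305,000; Jakob: $1,305,000; Oona: $1,305,000; Valentina: $1,305,000

Ulla first takes $250,000, leaving a balance of $19,488,000. Ulla then takes three-eighths of the balance ($7,308,000), for a total of $7,558,000. The remaining $12,180,000 passes to the descendants.
The descendants' portion ($12,180,000) is divided at the children's generation into 4 shares of $3,045,000. Orsolya takes $3,045,000. The 3 shares of the deceased (Petra, Callum, and Henrik) are combined into a pool of $9,135,000.
That pool ($9,135,000) is divided at the grandchildren's generation equally among Rashid, Reuben, Declan, Eamon, Jakob, Oona, and Valentina: $1,305,000 each.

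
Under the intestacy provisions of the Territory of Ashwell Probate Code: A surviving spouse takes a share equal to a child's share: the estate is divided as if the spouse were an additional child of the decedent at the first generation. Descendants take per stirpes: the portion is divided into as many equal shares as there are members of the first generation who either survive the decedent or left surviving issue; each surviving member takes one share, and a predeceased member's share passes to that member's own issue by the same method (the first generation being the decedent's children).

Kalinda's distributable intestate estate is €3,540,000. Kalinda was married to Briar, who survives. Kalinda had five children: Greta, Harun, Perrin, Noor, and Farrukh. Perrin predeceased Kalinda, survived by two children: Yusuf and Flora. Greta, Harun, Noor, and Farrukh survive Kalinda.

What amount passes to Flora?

The spouse counts as an additional share at the children's level, so there are 6 primary shares of €590,000. Briar takes one such share (€590,000).
The children's combined portion (€2,950,000) is divided into 5 shares of €590,000: Greta, Harun, Noor, and Farrukh each take €590,000; Perrin's €590,000 share passes to Perrin's issue.
Perrin's share (€590,000) is divided into 2 shares of €295,000: Yusuf and Flora each take €295,000.

Flora receives €295,000.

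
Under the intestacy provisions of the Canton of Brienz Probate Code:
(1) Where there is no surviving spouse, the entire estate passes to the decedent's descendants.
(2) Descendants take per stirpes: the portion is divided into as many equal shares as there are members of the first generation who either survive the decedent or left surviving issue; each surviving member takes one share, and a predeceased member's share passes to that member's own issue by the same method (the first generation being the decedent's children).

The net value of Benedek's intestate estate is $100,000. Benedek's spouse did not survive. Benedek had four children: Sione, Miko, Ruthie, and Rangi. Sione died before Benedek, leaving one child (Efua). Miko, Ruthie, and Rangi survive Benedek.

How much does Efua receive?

Efua receives $25,000.

The entire $100,000 passes to the descendants.
That amount ($100,000) is divided into 4 shares of $25,000: Miko, Ruthie, and Rangi each take $25,000; Sione's $25,000 share passes to Sione's issue.
Sione's share ($25,000) passes entirely to Efua.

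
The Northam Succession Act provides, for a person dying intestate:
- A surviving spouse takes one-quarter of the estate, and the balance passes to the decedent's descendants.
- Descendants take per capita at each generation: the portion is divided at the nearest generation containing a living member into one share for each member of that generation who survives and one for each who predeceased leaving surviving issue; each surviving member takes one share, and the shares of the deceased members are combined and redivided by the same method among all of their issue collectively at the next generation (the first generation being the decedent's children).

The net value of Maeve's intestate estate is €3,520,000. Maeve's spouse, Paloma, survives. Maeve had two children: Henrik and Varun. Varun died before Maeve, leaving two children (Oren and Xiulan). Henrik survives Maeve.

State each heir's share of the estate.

Paloma takes one-quarter of €3,520,000 = €880,000. The remaining €2,640,000 passes to the descendants.
The descendants' portion (€2,640,000) is divided at the children's generation into 2 shares of €1,320,000. Henrik takes €1,320,000. The remaining share for the deceased Varun (€1,320,000) is carried to the next generation.
That pool (€1,320,000) is divided at the grandchildren's generation equally among Oren and Xiulan: €660,000 each.

Paloma: €880,000; Henrik: €1,320,000; Oren: €660,000; Xiulan: €660,000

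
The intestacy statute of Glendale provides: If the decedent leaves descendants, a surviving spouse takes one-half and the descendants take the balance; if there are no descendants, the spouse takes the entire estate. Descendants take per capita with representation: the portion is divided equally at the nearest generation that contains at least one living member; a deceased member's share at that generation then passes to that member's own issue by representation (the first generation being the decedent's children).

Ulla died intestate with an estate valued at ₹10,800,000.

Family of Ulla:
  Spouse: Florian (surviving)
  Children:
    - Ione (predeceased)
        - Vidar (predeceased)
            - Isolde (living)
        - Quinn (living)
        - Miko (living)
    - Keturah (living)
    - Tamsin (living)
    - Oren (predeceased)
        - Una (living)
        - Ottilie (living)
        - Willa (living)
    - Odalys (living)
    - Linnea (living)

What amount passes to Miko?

Miko receives ₹300,000.

Florian takes one-half of ₹10,800,000 = ₹5,400,000. The remaining ₹5,400,000 passes to the descendants.
The descendants' portion (₹5,400,000) is divided into 6 shares of ₹900,000: Keturah, Tamsin, Odalys, and Linnea each take ₹900,000; Ione's ₹900,000 share passes to Ione's issue; Oren's ₹900,000 share passes to Oren's issue.
Ione's share (₹900,000) is divided into 3 shares of ₹300,000: Quinn and Miko each take ₹300,000; Vidar's ₹300,000 share passes to Vidar's issue.
Vidar's share (₹300,000) passes entirely to Isolde.
Oren's share (₹900,000) is divided into 3 shares of ₹300,000: Una, Ottilie, and Willa each take ₹300,000.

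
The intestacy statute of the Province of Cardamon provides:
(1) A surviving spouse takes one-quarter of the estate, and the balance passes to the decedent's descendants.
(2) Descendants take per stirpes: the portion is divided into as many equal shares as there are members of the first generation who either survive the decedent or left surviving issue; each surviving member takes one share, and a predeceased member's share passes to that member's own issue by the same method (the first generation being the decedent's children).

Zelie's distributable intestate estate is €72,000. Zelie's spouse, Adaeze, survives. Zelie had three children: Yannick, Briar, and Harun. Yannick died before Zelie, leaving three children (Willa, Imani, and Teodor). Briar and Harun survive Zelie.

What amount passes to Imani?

Imani receives €6,000.

Adaeze takes one-quarter of €72,000 = €18,000. The remaining €54,000 passes to the descendants.
The descendants' portion (€54,000) is divided into 3 shares of €18,000: Briar and Harun each take €18,000; Yannick's €18,000 share passes to Yannick's issue.
Yannick's share (€18,000) is divided into 3 shares of €6,000: Willa, Imani, and Teodor each take €6,000.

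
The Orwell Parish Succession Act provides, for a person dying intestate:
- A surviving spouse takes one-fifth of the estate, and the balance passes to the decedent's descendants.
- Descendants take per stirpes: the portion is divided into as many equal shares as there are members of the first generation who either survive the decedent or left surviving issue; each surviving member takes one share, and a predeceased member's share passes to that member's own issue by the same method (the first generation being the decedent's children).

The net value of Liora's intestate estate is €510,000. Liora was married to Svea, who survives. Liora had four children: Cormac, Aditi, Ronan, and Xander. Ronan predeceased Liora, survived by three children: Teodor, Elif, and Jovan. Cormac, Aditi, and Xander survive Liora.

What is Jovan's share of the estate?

Svea takes one-fifth of €510,000 = €102,000. The remaining €408,000 passes to the descendants.
The descendants' portion (€408,000) is divided into 4 shares of €102,000: Cormac, Aditi, and Xander each take €102,000; Ronan's €102,000 share passes to Ronan's issue.
Ronan's share (€102,000) is divided into 3 shares of €34,000: Teodor, Elif, and Jovan each take €34,000.

Jovan receives €34,000.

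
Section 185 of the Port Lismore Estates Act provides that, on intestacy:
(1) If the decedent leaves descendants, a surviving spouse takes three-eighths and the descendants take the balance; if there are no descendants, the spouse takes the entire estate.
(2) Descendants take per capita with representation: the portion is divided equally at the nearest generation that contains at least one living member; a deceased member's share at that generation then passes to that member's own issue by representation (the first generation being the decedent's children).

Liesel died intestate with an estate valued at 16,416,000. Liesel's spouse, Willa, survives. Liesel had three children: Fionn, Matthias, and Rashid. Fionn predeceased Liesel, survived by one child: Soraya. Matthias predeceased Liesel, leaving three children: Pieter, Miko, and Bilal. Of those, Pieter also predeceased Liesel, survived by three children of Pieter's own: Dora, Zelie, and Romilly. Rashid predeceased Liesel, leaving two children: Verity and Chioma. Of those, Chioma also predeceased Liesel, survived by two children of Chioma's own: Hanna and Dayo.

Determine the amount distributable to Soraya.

Soraya receives 1,710,000.

Willa takes three-eighths of 16,416,000 = 6,156,000. The remaining 10,260,000 passes to the descendants.
No child survives, so the initial division is made at the grandchildren's generation.
The descendants' portion (10,260,000) is divided into 6 shares of 1,710,000: Soraya, Miko, Bilal, and Verity each take 1,710,000; Pieter's 1,710,000 share passes to Pieter's issue; Chioma's 1,710,000 share passes to Chioma's issue.
Pieter's share (1,710,000) is divided into 3 shares of 570,000: Dora, Zelie, and Romilly each take 570,000.
Chioma's share (1,710,000) is divided into 2 shares of 855,000: Hanna and Dayo each take 855,000.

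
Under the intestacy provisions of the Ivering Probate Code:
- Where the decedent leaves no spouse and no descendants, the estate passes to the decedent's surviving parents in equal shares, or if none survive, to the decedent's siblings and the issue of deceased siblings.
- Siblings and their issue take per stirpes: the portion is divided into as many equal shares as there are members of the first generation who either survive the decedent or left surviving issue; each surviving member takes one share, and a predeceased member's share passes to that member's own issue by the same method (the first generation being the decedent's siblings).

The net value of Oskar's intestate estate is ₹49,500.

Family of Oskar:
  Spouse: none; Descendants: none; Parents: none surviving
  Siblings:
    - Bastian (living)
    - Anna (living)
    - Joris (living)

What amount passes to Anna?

Anna receives ₹16,500.

The entire ₹49,500 passes to the siblings and their issue.
That amount (₹49,500) is divided into 3 shares of ₹16,500: Bastian, Anna, and Joris each take ₹16,500.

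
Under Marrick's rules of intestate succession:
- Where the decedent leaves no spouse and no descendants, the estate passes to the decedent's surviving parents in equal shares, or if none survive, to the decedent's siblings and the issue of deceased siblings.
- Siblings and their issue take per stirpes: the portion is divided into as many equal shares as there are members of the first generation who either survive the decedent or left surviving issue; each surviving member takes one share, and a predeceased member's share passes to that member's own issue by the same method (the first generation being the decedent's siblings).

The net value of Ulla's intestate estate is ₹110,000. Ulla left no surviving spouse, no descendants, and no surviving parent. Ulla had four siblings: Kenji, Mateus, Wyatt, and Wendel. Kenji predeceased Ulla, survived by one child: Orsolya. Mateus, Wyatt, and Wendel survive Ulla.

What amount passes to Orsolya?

The entire ₹110,000 passes to the siblings and their issue.
That amount (₹110,000) is divided into 4 shares of ₹27,500: Mateus, Wyatt, and Wendel each take ₹27,500; Kenji's ₹27,500 share passes to Kenji's issue.
Kenji's share (₹27,500) passes entirely to Orsolya.

Orsolya receives ₹27,500.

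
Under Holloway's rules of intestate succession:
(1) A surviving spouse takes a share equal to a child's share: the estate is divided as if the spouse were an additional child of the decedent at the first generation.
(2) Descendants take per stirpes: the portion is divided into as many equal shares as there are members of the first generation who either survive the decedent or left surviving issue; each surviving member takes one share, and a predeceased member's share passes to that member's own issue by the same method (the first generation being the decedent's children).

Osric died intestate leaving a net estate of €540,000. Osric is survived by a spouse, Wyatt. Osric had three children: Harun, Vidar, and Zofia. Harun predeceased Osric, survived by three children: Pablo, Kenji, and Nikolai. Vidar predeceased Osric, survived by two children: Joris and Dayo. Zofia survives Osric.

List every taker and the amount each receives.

The spouse counts as an additional share at the children's level, so there are 4 primary shares of €135,000. Wyatt takes one such share (€135,000).
The children's combined portion (€405,000) is divided into 3 shares of €135,000: Zofia takes €135,000; Harun's €135,000 share passes to Harun's issue; Vidar's €135,000 share passes to Vidar's issue.
Harun's share (€135,000) is divided into 3 shares of €45,000: Pablo, Kenji, and Nikolai each take €45,000.
Vidar's share (€135,000) is divided into 2 shares of €67,500: Joris and Dayo each take €67,500.

Wyatt: €135,000; Pablo: €45,000; Kenji: €45,000; Nikolai: €45,000; Joris: €67,500; Dayo: €67,500; Zofia: €135,000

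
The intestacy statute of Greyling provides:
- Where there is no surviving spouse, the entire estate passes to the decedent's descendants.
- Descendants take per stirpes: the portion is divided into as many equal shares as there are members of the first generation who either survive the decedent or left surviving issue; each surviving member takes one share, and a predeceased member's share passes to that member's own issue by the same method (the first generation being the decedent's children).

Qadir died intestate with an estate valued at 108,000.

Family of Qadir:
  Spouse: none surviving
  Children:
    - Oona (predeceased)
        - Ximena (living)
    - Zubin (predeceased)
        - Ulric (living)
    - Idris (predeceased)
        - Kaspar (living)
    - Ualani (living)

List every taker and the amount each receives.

The entire 108,000 passes to the descendants.
That amount (108,000) is divided into 4 shares of 27,000: Ualani takes 27,000; Oona's 27,000 share passes to Oona's issue; Zubin's 27,000 share passes to Zubin's issue; Idris's 27,000 share passes to Idris's issue.
Oona's share (27,000) passes entirely to Ximena.
Zubin's share (27,000) passes entirely to Ulric.
Idris's share (27,000) passes entirely to Kaspar.

Ximena: 27,000; Ulric: 27,000; Kaspar: 27,000; Ualani: 27,000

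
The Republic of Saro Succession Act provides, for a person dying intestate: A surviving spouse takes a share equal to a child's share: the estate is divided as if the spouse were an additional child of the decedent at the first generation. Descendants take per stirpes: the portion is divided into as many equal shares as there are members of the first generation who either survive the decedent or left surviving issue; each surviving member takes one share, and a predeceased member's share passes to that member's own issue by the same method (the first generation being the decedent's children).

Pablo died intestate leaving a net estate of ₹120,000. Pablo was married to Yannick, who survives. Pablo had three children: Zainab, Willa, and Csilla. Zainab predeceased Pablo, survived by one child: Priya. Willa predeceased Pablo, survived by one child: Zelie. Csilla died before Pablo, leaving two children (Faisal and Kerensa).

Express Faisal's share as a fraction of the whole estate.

Faisal receives 1/8 of the estate.

The spouse counts as an additional share at the children's level, so there are 4 primary shares of ₹30,000. Yannick takes one such share (₹30,000).
The children's combined portion (₹90,000) is divided into 3 shares of ₹30,000: Zainab's ₹30,000 share passes to Zainab's issue; Willa's ₹30,000 share passes to Willa's issue; Csilla's ₹30,000 share passes to Csilla's issue.
Zainab's share (₹30,000) passes entirely to Priya.
Willa's share (₹30,000) passes entirely to Zelie.
Csilla's share (₹30,000) is divided into 2 shares of ₹15,000: Faisal and Kerensa each take ₹15,000.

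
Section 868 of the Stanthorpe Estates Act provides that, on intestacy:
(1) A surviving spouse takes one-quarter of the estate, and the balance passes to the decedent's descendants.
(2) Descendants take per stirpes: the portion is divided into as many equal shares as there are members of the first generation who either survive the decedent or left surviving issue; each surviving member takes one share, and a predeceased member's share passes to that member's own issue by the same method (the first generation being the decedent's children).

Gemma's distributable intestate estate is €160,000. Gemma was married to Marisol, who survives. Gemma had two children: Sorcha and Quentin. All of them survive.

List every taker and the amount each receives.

Marisol takes one-quarter of €160,000 = €40,000. The remaining €120,000 passes to the descendants.
The descendants' portion (€120,000) is divided into 2 shares of €60,000: Sorcha and Quentin each take €60,000.

Marisol: €40,000; Sorcha: €60,000; Quentin: €60,000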